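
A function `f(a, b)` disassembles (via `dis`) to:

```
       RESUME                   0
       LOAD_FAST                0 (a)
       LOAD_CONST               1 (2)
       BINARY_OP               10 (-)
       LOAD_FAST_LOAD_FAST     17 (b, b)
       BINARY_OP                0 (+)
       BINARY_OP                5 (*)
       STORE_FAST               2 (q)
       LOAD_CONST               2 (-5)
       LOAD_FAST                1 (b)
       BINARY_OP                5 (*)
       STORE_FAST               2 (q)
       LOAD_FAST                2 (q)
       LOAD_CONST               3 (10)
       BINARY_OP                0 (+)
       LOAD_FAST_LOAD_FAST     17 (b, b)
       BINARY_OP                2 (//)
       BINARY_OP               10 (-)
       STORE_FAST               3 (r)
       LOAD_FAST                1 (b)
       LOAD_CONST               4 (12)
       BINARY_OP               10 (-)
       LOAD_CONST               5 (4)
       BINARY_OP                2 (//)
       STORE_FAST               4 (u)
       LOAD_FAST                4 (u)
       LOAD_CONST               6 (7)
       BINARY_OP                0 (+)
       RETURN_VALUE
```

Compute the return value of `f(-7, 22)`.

9

LOAD_FAST a → push -7. Stack: [-7]
LOAD_CONST → push 2. Stack: [-7, 2]
BINARY_OP - → -7 - 2 = -9. Stack: [-9]
LOAD_FAST_LOAD_FAST b,b → push 22,22. Stack: [-9, 22, 22]
BINARY_OP + → 22 + 22 = 44. Stack: [-9, 44]
BINARY_OP * → -9 * 44 = -396. Stack: [-396]
STORE_FAST q → q=-396. Stack: []
LOAD_CONST → push -5. Stack: [-5]
LOAD_FAST b → push 22. Stack: [-5, 22]
BINARY_OP * → -5 * 22 = -110. Stack: [-110]
STORE_FAST q → q=-110. Stack: []
LOAD_FAST q → push -110. Stack: [-110]
LOAD_CONST → push 10. Stack: [-110, 10]
BINARY_OP + → -110 + 10 = -100. Stack: [-100]
LOAD_FAST_LOAD_FAST b,b → push 22,22. Stack: [-100, 22, 22]
BINARY_OP // → 22 // 22 = 1. Stack: [-100, 1]
BINARY_OP - → -100 - 1 = -101. Stack: [-101]
STORE_FAST r → r=-101. Stack: []
LOAD_FAST b → push 22. Stack: [22]
LOAD_CONST → push 12. Stack: [22, 12]
BINARY_OP - → 22 - 12 = 10. Stack: [10]
LOAD_CONST → push 4. Stack: [10, 4]
BINARY_OP // → 10 // 4 = 2. Stack: [2]
STORE_FAST u → u=2. Stack: []
LOAD_FAST u → push 2. Stack: [2]
LOAD_CONST → push 7. Stack: [2, 7]
BINARY_OP + → 2 + 7 = 9. Stack: [9]
RETURN_VALUE → return 9.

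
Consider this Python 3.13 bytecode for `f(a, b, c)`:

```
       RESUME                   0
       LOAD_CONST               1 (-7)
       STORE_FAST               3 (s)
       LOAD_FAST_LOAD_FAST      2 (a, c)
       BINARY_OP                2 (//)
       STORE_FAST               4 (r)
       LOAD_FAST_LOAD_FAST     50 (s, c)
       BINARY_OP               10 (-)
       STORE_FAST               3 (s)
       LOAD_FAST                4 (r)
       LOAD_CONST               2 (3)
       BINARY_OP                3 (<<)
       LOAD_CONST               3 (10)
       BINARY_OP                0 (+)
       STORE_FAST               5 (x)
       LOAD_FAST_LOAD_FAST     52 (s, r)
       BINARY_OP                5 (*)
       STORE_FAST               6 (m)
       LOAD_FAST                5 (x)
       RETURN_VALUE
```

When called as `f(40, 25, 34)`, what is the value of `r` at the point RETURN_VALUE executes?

1

LOAD_CONST → push -7. Stack: [-7]
STORE_FAST s → s=-7. Stack: []
LOAD_FAST_LOAD_FAST a,c → push 40,34. Stack: [40, 34]
BINARY_OP // → 40 // 34 = 1. Stack: [1]
STORE_FAST r → r=1. Stack: []
LOAD_FAST_LOAD_FAST s,c → push -7,34. Stack: [-7, 34]
BINARY_OP - → -7 - 34 = -41. Stack: [-41]
STORE_FAST s → s=-41. Stack: []
LOAD_FAST r → push 1. Stack: [1]
LOAD_CONST → push 3. Stack: [1, 3]
BINARY_OP << → 1 << 3 = 8. Stack: [8]
LOAD_CONST → push 10. Stack: [8, 10]
BINARY_OP + → 8 + 10 = 18. Stack: [18]
STORE_FAST x → x=18. Stack: []
LOAD_FAST_LOAD_FAST s,r → push -41,1. Stack: [-41, 1]
BINARY_OP * → -41 * 1 = -41. Stack: [-41]
STORE_FAST m → m=-41. Stack: []
LOAD_FAST x → push 18. Stack: [18]
RETURN_VALUE → return 18.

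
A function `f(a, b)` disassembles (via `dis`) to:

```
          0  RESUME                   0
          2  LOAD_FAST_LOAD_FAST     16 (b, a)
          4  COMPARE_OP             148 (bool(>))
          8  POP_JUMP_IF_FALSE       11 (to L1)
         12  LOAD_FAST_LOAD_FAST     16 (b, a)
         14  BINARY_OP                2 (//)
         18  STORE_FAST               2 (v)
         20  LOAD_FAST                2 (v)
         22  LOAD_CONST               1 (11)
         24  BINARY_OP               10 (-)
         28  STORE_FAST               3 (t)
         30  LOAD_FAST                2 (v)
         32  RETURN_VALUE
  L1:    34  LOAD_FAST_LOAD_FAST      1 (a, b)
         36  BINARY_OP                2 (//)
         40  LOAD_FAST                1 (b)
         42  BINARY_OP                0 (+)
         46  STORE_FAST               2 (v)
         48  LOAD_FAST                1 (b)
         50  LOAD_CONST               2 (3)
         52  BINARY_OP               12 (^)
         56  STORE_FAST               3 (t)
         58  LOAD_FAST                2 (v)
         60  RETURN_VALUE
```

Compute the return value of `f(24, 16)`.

17

LOAD_FAST_LOAD_FAST b,a → push 16,24. Stack: [16, 24]
COMPARE_OP bool(>) → 16 vs 24 = False. Stack: [False]
POP_JUMP_IF_FALSE → pop False; jump. Stack: []
LOAD_FAST_LOAD_FAST a,b → push 24,16. Stack: [24, 16]
BINARY_OP // → 24 // 16 = 1. Stack: [1]
LOAD_FAST b → push 16. Stack: [1, 16]
BINARY_OP + → 1 + 16 = 17. Stack: [17]
STORE_FAST v → v=17. Stack: []
LOAD_FAST b → push 16. Stack: [16]
LOAD_CONST → push 3. Stack: [16, 3]
BINARY_OP ^ → 16 ^ 3 = 19. Stack: [19]
STORE_FAST t → t=19. Stack: []
LOAD_FAST v → push 17. Stack: [17]
RETURN_VALUE → return 17.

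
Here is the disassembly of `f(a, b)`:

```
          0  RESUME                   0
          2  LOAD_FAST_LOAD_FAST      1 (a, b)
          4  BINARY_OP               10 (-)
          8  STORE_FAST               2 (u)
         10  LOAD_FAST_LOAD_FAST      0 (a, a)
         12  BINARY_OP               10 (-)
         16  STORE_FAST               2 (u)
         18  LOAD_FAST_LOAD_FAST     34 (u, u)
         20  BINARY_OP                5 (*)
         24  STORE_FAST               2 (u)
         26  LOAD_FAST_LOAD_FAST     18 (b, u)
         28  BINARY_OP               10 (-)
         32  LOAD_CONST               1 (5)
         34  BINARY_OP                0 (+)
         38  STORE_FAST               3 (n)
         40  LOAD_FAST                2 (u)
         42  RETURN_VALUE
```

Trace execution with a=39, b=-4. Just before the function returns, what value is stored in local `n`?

1

LOAD_FAST_LOAD_FAST a,b → push 39,-4. Stack: [39, -4]
BINARY_OP - → 39 - -4 = 43. Stack: [43]
STORE_FAST u → u=43. Stack: []
LOAD_FAST_LOAD_FAST a,a → push 39,39. Stack: [39, 39]
BINARY_OP - → 39 - 39 = 0. Stack: [0]
STORE_FAST u → u=0. Stack: []
LOAD_FAST_LOAD_FAST u,u → push 0,0. Stack: [0, 0]
BINARY_OP * → 0 * 0 = 0. Stack: [0]
STORE_FAST u → u=0. Stack: []
LOAD_FAST_LOAD_FAST b,u → push -4,0. Stack: [-4, 0]
BINARY_OP - → -4 - 0 = -4. Stack: [-4]
LOAD_CONST → push 5. Stack: [-4, 5]
BINARY_OP + → -4 + 5 = 1. Stack: [1]
STORE_FAST n → n=1. Stack: []
LOAD_FAST u → push 0. Stack: [0]
RETURN_VALUE → return 0.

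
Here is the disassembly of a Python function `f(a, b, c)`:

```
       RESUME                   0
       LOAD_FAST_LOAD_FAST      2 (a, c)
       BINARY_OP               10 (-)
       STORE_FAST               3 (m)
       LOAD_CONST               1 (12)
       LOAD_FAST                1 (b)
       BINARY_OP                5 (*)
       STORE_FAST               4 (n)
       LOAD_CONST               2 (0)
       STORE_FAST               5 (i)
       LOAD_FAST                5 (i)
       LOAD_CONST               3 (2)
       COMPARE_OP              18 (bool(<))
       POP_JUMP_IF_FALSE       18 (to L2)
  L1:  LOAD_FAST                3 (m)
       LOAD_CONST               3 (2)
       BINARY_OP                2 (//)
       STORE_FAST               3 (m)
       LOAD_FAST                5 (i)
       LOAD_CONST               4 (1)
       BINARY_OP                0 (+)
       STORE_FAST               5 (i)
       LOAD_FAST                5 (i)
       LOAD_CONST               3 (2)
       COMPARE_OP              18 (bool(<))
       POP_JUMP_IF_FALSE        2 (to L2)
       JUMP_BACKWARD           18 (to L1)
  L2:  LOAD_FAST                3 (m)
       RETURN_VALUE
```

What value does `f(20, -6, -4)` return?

6

LOAD_FAST_LOAD_FAST a,c → push 20,-4. Stack: [20, -4]
BINARY_OP - → 20 - -4 = 24. Stack: [24]
STORE_FAST m → m=24. Stack: []
LOAD_CONST → push 12. Stack: [12]
LOAD_FAST b → push -6. Stack: [12, -6]
BINARY_OP * → 12 * -6 = -72. Stack: [-72]
STORE_FAST n → n=-72. Stack: []
LOAD_CONST → push 0. Stack: [0]
STORE_FAST i → i=0. Stack: []
LOAD_FAST i → push 0. Stack: [0]
LOAD_CONST → push 2. Stack: [0, 2]
COMPARE_OP bool(<) → 0 vs 2 = True. Stack: [True]
POP_JUMP_IF_FALSE → pop True; no jump. Stack: []
LOAD_FAST m → push 24. Stack: [24]
LOAD_CONST → push 2. Stack: [24, 2]
BINARY_OP // → 24 // 2 = 12. Stack: [12]
STORE_FAST m → m=12. Stack: []
LOAD_FAST i → push 0. Stack: [0]
LOAD_CONST → push 1. Stack: [0, 1]
BINARY_OP + → 0 + 1 = 1. Stack: [1]
STORE_FAST i → i=1. Stack: []
LOAD_FAST i → push 1. Stack: [1]
LOAD_CONST → push 2. Stack: [1, 2]
COMPARE_OP bool(<) → 1 vs 2 = True. Stack: [True]
POP_JUMP_IF_FALSE → pop True; no jump. Stack: []
LOAD_FAST m → push 12. Stack: [12]
LOAD_CONST → push 2. Stack: [12, 2]
BINARY_OP // → 12 // 2 = 6. Stack: [6]
STORE_FAST m → m=6. Stack: []
LOAD_FAST i → push 1. Stack: [1]
LOAD_CONST → push 1. Stack: [1, 1]
BINARY_OP + → 1 + 1 = 2. Stack: [2]
STORE_FAST i → i=2. Stack: []
LOAD_FAST i → push 2. Stack: [2]
LOAD_CONST → push 2. Stack: [2, 2]
COMPARE_OP bool(<) → 2 vs 2 = False. Stack: [False]
POP_JUMP_IF_FALSE → pop False; jump. Stack: []
LOAD_FAST m → push 6. Stack: [6]
RETURN_VALUE → return 6.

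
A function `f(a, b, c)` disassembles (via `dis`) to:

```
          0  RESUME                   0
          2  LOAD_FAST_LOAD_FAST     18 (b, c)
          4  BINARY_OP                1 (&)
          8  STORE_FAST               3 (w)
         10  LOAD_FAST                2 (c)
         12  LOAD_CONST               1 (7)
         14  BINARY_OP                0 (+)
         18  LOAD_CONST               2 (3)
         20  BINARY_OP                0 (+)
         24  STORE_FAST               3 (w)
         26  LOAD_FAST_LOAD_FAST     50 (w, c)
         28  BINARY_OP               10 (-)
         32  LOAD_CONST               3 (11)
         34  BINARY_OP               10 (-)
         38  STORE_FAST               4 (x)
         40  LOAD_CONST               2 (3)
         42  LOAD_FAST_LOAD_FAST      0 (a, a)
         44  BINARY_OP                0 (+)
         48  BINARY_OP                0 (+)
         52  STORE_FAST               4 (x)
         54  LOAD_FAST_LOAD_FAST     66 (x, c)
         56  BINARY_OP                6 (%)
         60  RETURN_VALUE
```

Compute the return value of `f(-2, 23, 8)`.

LOAD_FAST_LOAD_FAST b,c → push 23,8. Stack: [23, 8]
BINARY_OP & → 23 & 8 = 0. Stack: [0]
STORE_FAST w → w=0. Stack: []
LOAD_FAST c → push 8. Stack: [8]
LOAD_CONST → push 7. Stack: [8, 7]
BINARY_OP + → 8 + 7 = 15. Stack: [15]
LOAD_CONST → push 3. Stack: [15, 3]
BINARY_OP + → 15 + 3 = 18. Stack: [18]
STORE_FAST w → w=18. Stack: []
LOAD_FAST_LOAD_FAST w,c → push 18,8. Stack: [18, 8]
BINARY_OP - → 18 - 8 = 10. Stack: [10]
LOAD_CONST → push 11. Stack: [10, 11]
BINARY_OP - → 10 - 11 = -1. Stack: [-1]
STORE_FAST x → x=-1. Stack: []
LOAD_CONST → push 3. Stack: [3]
LOAD_FAST_LOAD_FAST a,a → push -2,-2. Stack: [3, -2, -2]
BINARY_OP + → -2 + -2 = -4. Stack: [3, -4]
BINARY_OP + → 3 + -4 = -1. Stack: [-1]
STORE_FAST x → x=-1. Stack: []
LOAD_FAST_LOAD_FAST x,c → push -1,8. Stack: [-1, 8]
BINARY_OP % → -1 % 8 = 7. Stack: [7]
RETURN_VALUE → return 7.

7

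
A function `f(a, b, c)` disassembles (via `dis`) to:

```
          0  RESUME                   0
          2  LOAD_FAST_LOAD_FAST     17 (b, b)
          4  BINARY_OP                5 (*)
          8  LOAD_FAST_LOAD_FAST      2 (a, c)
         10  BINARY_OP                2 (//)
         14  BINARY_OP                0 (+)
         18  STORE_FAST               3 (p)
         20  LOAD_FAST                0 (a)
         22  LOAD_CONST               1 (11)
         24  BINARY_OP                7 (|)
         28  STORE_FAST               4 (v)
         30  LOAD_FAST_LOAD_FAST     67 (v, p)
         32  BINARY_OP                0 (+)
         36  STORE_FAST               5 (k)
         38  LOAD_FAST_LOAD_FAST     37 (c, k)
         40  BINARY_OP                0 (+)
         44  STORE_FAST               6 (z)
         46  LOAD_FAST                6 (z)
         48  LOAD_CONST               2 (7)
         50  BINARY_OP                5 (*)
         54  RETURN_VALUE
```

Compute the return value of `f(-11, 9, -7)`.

LOAD_FAST_LOAD_FAST b,b → push 9,9. Stack: [9, 9]
BINARY_OP * → 9 * 9 = 81. Stack: [81]
LOAD_FAST_LOAD_FAST a,c → push -11,-7. Stack: [81, -11, -7]
BINARY_OP // → -11 // -7 = 1. Stack: [81, 1]
BINARY_OP + → 81 + 1 = 82. Stack: [82]
STORE_FAST p → p=82. Stack: []
LOAD_FAST a → push -11. Stack: [-11]
LOAD_CONST → push 11. Stack: [-11, 11]
BINARY_OP | → -11 | 11 = -1. Stack: [-1]
STORE_FAST v → v=-1. Stack: []
LOAD_FAST_LOAD_FAST v,p → push -1,82. Stack: [-1, 82]
BINARY_OP + → -1 + 82 = 81. Stack: [81]
STORE_FAST k → k=81. Stack: []
LOAD_FAST_LOAD_FAST c,k → push -7,81. Stack: [-7, 81]
BINARY_OP + → -7 + 81 = 74. Stack: [74]
STORE_FAST z → z=74. Stack: []
LOAD_FAST z → push 74. Stack: [74]
LOAD_CONST → push 7. Stack: [74, 7]
BINARY_OP * → 74 * 7 = 518. Stack: [518]
RETURN_VALUE → return 518.

518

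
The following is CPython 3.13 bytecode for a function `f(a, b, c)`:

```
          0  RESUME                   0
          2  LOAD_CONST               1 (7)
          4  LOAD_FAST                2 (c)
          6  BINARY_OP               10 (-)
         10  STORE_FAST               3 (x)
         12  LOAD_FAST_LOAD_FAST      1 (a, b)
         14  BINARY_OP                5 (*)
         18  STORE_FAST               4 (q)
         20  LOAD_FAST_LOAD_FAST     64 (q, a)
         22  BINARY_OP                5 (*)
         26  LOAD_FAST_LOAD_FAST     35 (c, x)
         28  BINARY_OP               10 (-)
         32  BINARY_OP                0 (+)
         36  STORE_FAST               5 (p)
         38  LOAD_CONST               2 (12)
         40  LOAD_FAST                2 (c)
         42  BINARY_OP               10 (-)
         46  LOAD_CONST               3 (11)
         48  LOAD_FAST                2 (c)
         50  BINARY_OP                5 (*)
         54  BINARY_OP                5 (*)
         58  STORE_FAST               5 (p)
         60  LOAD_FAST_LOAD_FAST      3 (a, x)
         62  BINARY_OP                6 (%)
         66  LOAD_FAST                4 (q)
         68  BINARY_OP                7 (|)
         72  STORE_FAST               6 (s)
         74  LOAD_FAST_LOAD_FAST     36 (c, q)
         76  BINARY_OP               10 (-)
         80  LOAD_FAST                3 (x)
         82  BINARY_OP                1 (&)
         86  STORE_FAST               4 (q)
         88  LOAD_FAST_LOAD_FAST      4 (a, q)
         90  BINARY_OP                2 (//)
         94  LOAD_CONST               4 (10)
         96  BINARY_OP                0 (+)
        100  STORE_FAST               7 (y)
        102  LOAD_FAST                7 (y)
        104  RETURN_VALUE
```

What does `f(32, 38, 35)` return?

LOAD_CONST → push 7. Stack: [7]
LOAD_FAST c → push 35. Stack: [7, 35]
BINARY_OP - → 7 - 35 = -28. Stack: [-28]
STORE_FAST x → x=-28. Stack: []
LOAD_FAST_LOAD_FAST a,b → push 32,38. Stack: [32, 38]
BINARY_OP * → 32 * 38 = 1216. Stack: [1216]
STORE_FAST q → q=1216. Stack: []
LOAD_FAST_LOAD_FAST q,a → push 1216,32. Stack: [1216, 32]
BINARY_OP * → 1216 * 32 = 38912. Stack: [38912]
LOAD_FAST_LOAD_FAST c,x → push 35,-28. Stack: [38912, 35, -28]
BINARY_OP - → 35 - -28 = 63. Stack: [38912, 63]
BINARY_OP + → 38912 + 63 = 38975. Stack: [38975]
STORE_FAST p → p=38975. Stack: []
LOAD_CONST → push 12. Stack: [12]
LOAD_FAST c → push 35. Stack: [12, 35]
BINARY_OP - → 12 - 35 = -23. Stack: [-23]
LOAD_CONST → push 11. Stack: [-23, 11]
LOAD_FAST c → push 35. Stack: [-23, 11, 35]
BINARY_OP * → 11 * 35 = 385. Stack: [-23, 385]
BINARY_OP * → -23 * 385 = -8855. Stack: [-8855]
STORE_FAST p → p=-8855. Stack: []
LOAD_FAST_LOAD_FAST a,x → push 32,-28. Stack: [32, -28]
BINARY_OP % → 32 % -28 = -24. Stack: [-24]
LOAD_FAST q → push 1216. Stack: [-24, 1216]
BINARY_OP | → -24 | 1216 = -24. Stack: [-24]
STORE_FAST s → s=-24. Stack: []
LOAD_FAST_LOAD_FAST c,q → push 35,1216. Stack: [35, 1216]
BINARY_OP - → 35 - 1216 = -1181. Stack: [-1181]
LOAD_FAST x → push -28. Stack: [-1181, -28]
BINARY_OP & → -1181 & -28 = -1184. Stack: [-1184]
STORE_FAST q → q=-1184. Stack: []
LOAD_FAST_LOAD_FAST a,q → push 32,-1184. Stack: [32, -1184]
BINARY_OP // → 32 // -1184 = -1. Stack: [-1]
LOAD_CONST → push 10. Stack: [-1, 10]
BINARY_OP + → -1 + 10 = 9. Stack: [9]
STORE_FAST y → y=9. Stack: []
LOAD_FAST y → push 9. Stack: [9]
RETURN_VALUE → return 9.

9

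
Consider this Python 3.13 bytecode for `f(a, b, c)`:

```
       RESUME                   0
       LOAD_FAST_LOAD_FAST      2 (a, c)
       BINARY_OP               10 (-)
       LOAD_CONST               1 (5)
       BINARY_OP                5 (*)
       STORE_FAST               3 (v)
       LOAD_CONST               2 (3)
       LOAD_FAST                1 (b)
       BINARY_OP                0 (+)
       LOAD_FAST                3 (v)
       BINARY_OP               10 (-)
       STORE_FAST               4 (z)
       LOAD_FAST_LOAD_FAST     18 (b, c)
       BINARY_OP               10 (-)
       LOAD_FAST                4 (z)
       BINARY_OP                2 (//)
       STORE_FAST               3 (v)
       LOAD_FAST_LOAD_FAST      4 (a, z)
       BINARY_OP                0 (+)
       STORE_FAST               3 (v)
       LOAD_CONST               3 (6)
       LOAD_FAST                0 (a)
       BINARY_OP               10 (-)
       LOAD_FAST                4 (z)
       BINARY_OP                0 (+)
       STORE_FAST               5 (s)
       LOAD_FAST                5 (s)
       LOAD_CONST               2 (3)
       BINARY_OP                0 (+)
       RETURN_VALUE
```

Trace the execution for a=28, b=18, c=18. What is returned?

-48

LOAD_FAST_LOAD_FAST a,c → push 28,18. Stack: [28, 18]
BINARY_OP - → 28 - 18 = 10. Stack: [10]
LOAD_CONST → push 5. Stack: [10, 5]
BINARY_OP * → 10 * 5 = 50. Stack: [50]
STORE_FAST v → v=50. Stack: []
LOAD_CONST → push 3. Stack: [3]
LOAD_FAST b → push 18. Stack: [3, 18]
BINARY_OP + → 3 + 18 = 21. Stack: [21]
LOAD_FAST v → push 50. Stack: [21, 50]
BINARY_OP - → 21 - 50 = -29. Stack: [-29]
STORE_FAST z → z=-29. Stack: []
LOAD_FAST_LOAD_FAST b,c → push 18,18. Stack: [18, 18]
BINARY_OP - → 18 - 18 = 0. Stack: [0]
LOAD_FAST z → push -29. Stack: [0, -29]
BINARY_OP // → 0 // -29 = 0. Stack: [0]
STORE_FAST v → v=0. Stack: []
LOAD_FAST_LOAD_FAST a,z → push 28,-29. Stack: [28, -29]
BINARY_OP + → 28 + -29 = -1. Stack: [-1]
STORE_FAST v → v=-1. Stack: []
LOAD_CONST → push 6. Stack: [6]
LOAD_FAST a → push 28. Stack: [6, 28]
BINARY_OP - → 6 - 28 = -22. Stack: [-22]
LOAD_FAST z → push -29. Stack: [-22, -29]
BINARY_OP + → -22 + -29 = -51. Stack: [-51]
STORE_FAST s → s=-51. Stack: []
LOAD_FAST s → push -51. Stack: [-51]
LOAD_CONST → push 3. Stack: [-51, 3]
BINARY_OP + → -51 + 3 = -48. Stack: [-48]
RETURN_VALUE → return -48.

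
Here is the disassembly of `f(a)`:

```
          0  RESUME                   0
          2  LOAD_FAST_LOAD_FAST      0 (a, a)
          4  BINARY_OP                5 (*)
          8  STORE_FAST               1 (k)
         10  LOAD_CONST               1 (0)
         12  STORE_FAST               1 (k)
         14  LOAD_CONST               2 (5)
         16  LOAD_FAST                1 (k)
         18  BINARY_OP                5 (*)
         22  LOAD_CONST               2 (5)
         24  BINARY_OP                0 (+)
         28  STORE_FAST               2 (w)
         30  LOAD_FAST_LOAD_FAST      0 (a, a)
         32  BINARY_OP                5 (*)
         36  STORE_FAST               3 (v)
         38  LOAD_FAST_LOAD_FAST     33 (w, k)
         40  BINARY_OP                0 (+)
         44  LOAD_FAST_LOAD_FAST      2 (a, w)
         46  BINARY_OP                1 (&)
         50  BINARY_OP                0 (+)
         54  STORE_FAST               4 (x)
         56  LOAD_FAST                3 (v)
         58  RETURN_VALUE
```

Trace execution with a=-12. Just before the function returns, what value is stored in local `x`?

9

LOAD_FAST_LOAD_FAST a,a → push -12,-12. Stack: [-12, -12]
BINARY_OP * → -12 * -12 = 144. Stack: [144]
STORE_FAST k → k=144. Stack: []
LOAD_CONST → push 0. Stack: [0]
STORE_FAST k → k=0. Stack: []
LOAD_CONST → push 5. Stack: [5]
LOAD_FAST k → push 0. Stack: [5, 0]
BINARY_OP * → 5 * 0 = 0. Stack: [0]
LOAD_CONST → push 5. Stack: [0, 5]
BINARY_OP + → 0 + 5 = 5. Stack: [5]
STORE_FAST w → w=5. Stack: []
LOAD_FAST_LOAD_FAST a,a → push -12,-12. Stack: [-12, -12]
BINARY_OP * → -12 * -12 = 144. Stack: [144]
STORE_FAST v → v=144. Stack: []
LOAD_FAST_LOAD_FAST w,k → push 5,0. Stack: [5, 0]
BINARY_OP + → 5 + 0 = 5. Stack: [5]
LOAD_FAST_LOAD_FAST a,w → push -12,5. Stack: [5, -12, 5]
BINARY_OP & → -12 & 5 = 4. Stack: [5, 4]
BINARY_OP + → 5 + 4 = 9. Stack: [9]
STORE_FAST x → x=9. Stack: []
LOAD_FAST v → push 144. Stack: [144]
RETURN_VALUE → return 144.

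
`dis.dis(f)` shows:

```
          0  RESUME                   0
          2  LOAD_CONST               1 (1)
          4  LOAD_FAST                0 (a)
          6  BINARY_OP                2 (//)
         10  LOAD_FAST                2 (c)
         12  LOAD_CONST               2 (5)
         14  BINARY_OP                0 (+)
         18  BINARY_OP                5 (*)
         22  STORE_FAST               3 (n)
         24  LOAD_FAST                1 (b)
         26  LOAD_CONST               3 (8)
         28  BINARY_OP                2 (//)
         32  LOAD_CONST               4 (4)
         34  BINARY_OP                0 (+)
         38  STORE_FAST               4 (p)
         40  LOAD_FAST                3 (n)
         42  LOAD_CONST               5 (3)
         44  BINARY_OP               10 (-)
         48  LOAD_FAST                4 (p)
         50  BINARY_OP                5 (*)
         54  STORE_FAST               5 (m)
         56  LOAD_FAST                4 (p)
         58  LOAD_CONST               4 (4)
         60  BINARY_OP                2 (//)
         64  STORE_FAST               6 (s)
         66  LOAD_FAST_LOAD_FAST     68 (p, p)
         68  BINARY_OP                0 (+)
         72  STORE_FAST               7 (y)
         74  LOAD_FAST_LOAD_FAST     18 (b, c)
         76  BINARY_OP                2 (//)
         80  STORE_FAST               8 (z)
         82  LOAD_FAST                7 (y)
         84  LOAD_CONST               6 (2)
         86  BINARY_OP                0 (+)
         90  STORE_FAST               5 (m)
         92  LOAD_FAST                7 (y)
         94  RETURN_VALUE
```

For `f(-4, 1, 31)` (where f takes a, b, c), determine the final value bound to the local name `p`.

LOAD_CONST → push 1. Stack: [1]
LOAD_FAST a → push -4. Stack: [1, -4]
BINARY_OP // → 1 // -4 = -1. Stack: [-1]
LOAD_FAST c → push 31. Stack: [-1, 31]
LOAD_CONST → push 5. Stack: [-1, 31, 5]
BINARY_OP + → 31 + 5 = 36. Stack: [-1, 36]
BINARY_OP * → -1 * 36 = -36. Stack: [-36]
STORE_FAST n → n=-36. Stack: []
LOAD_FAST b → push 1. Stack: [1]
LOAD_CONST → push 8. Stack: [1, 8]
BINARY_OP // → 1 // 8 = 0. Stack: [0]
LOAD_CONST → push 4. Stack: [0, 4]
BINARY_OP + → 0 + 4 = 4. Stack: [4]
STORE_FAST p → p=4. Stack: []
LOAD_FAST n → push -36. Stack: [-36]
LOAD_CONST → push 3. Stack: [-36, 3]
BINARY_OP - → -36 - 3 = -39. Stack: [-39]
LOAD_FAST p → push 4. Stack: [-39, 4]
BINARY_OP * → -39 * 4 = -156. Stack: [-156]
STORE_FAST m → m=-156. Stack: []
LOAD_FAST p → push 4. Stack: [4]
LOAD_CONST → push 4. Stack: [4, 4]
BINARY_OP // → 4 // 4 = 1. Stack: [1]
STORE_FAST s → s=1. Stack: []
LOAD_FAST_LOAD_FAST p,p → push 4,4. Stack: [4, 4]
BINARY_OP + → 4 + 4 = 8. Stack: [8]
STORE_FAST y → y=8. Stack: []
LOAD_FAST_LOAD_FAST b,c → push 1,31. Stack: [1, 31]
BINARY_OP // → 1 // 31 = 0. Stack: [0]
STORE_FAST z → z=0. Stack: []
LOAD_FAST y → push 8. Stack: [8]
LOAD_CONST → push 2. Stack: [8, 2]
BINARY_OP + → 8 + 2 = 10. Stack: [10]
STORE_FAST m → m=10. Stack: []
LOAD_FAST y → push 8. Stack: [8]
RETURN_VALUE → return 8.

4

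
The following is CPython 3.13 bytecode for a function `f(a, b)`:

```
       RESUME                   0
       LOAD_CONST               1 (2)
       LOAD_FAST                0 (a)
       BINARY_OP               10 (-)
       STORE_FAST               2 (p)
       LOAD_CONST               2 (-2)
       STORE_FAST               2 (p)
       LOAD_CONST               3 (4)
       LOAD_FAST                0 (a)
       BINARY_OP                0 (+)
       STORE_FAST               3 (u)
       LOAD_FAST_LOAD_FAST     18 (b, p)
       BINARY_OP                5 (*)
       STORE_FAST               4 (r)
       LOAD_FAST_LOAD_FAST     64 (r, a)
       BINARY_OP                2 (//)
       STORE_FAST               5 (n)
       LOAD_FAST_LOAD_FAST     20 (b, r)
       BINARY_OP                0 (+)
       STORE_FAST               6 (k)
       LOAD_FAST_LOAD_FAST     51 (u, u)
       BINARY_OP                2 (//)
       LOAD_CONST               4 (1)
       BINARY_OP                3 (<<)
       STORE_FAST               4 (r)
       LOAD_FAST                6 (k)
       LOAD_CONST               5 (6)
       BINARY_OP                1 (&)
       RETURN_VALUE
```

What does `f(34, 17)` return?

6

LOAD_CONST → push 2. Stack: [2]
LOAD_FAST a → push 34. Stack: [2, 34]
BINARY_OP - → 2 - 34 = -32. Stack: [-32]
STORE_FAST p → p=-32. Stack: []
LOAD_CONST → push -2. Stack: [-2]
STORE_FAST p → p=-2. Stack: []
LOAD_CONST → push 4. Stack: [4]
LOAD_FAST a → push 34. Stack: [4, 34]
BINARY_OP + → 4 + 34 = 38. Stack: [38]
STORE_FAST u → u=38. Stack: []
LOAD_FAST_LOAD_FAST b,p → push 17,-2. Stack: [17, -2]
BINARY_OP * → 17 * -2 = -34. Stack: [-34]
STORE_FAST r → r=-34. Stack: []
LOAD_FAST_LOAD_FAST r,a → push -34,34. Stack: [-34, 34]
BINARY_OP // → -34 // 34 = -1. Stack: [-1]
STORE_FAST n → n=-1. Stack: []
LOAD_FAST_LOAD_FAST b,r → push 17,-34. Stack: [17, -34]
BINARY_OP + → 17 + -34 = -17. Stack: [-17]
STORE_FAST k → k=-17. Stack: []
LOAD_FAST_LOAD_FAST u,u → push 38,38. Stack: [38, 38]
BINARY_OP // → 38 // 38 = 1. Stack: [1]
LOAD_CONST → push 1. Stack: [1, 1]
BINARY_OP << → 1 << 1 = 2. Stack: [2]
STORE_FAST r → r=2. Stack: []
LOAD_FAST k → push -17. Stack: [-17]
LOAD_CONST → push 6. Stack: [-17, 6]
BINARY_OP & → -17 & 6 = 6. Stack: [6]
RETURN_VALUE → return 6.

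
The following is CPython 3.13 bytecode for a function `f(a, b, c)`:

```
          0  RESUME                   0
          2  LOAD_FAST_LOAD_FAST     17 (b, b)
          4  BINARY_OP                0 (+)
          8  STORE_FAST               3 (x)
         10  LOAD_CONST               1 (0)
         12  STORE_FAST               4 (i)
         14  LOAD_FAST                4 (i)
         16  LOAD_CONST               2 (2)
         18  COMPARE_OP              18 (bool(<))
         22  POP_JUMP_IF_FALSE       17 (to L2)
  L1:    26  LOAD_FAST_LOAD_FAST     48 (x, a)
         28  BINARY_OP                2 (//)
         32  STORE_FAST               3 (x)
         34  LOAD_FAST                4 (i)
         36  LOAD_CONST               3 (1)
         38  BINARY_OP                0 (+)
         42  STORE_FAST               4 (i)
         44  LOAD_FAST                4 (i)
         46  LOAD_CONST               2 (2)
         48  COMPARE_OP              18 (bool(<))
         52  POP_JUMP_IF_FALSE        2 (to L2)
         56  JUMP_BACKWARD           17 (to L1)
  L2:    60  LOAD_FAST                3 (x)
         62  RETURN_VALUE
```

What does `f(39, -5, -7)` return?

-1

LOAD_FAST_LOAD_FAST b,b → push -5,-5. Stack: [-5, -5]
BINARY_OP + → -5 + -5 = -10. Stack: [-10]
STORE_FAST x → x=-10. Stack: []
LOAD_CONST → push 0. Stack: [0]
STORE_FAST i → i=0. Stack: []
LOAD_FAST i → push 0. Stack: [0]
LOAD_CONST → push 2. Stack: [0, 2]
COMPARE_OP bool(<) → 0 vs 2 = True. Stack: [True]
POP_JUMP_IF_FALSE → pop True; no jump. Stack: []
LOAD_FAST_LOAD_FAST x,a → push -10,39. Stack: [-10, 39]
BINARY_OP // → -10 // 39 = -1. Stack: [-1]
STORE_FAST x → x=-1. Stack: []
LOAD_FAST i → push 0. Stack: [0]
LOAD_CONST → push 1. Stack: [0, 1]
BINARY_OP + → 0 + 1 = 1. Stack: [1]
STORE_FAST i → i=1. Stack: []
LOAD_FAST i → push 1. Stack: [1]
LOAD_CONST → push 2. Stack: [1, 2]
COMPARE_OP bool(<) → 1 vs 2 = True. Stack: [True]
POP_JUMP_IF_FALSE → pop True; no jump. Stack: []
LOAD_FAST_LOAD_FAST x,a → push -1,39. Stack: [-1, 39]
BINARY_OP // → -1 // 39 = -1. Stack: [-1]
STORE_FAST x → x=-1. Stack: []
LOAD_FAST i → push 1. Stack: [1]
LOAD_CONST → push 1. Stack: [1, 1]
BINARY_OP + → 1 + 1 = 2. Stack: [2]
STORE_FAST i → i=2. Stack: []
LOAD_FAST i → push 2. Stack: [2]
LOAD_CONST → push 2. Stack: [2, 2]
COMPARE_OP bool(<) → 2 vs 2 = False. Stack: [False]
POP_JUMP_IF_FALSE → pop False; jump. Stack: []
LOAD_FAST x → push -1. Stack: [-1]
RETURN_VALUE → return -1.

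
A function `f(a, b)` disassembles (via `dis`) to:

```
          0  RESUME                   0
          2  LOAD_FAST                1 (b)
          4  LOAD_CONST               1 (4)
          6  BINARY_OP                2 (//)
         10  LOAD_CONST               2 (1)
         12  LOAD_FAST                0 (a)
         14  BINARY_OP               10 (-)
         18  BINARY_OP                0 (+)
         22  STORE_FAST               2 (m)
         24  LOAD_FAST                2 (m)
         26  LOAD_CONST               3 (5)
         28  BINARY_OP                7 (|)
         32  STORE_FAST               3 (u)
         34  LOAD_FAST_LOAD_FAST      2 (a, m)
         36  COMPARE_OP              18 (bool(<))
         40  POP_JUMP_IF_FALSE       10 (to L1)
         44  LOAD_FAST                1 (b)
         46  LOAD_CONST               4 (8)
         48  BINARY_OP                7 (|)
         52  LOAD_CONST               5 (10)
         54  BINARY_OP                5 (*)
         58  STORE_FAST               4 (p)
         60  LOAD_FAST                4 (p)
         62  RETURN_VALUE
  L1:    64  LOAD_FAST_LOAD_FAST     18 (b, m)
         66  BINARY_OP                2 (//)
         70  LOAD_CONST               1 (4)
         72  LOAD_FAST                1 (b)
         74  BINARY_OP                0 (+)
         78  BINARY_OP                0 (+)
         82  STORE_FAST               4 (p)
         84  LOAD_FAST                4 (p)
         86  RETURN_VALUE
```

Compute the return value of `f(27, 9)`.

12

LOAD_FAST b → push 9. Stack: [9]
LOAD_CONST → push 4. Stack: [9, 4]
BINARY_OP // → 9 // 4 = 2. Stack: [2]
LOAD_CONST → push 1. Stack: [2, 1]
LOAD_FAST a → push 27. Stack: [2, 1, 27]
BINARY_OP - → 1 - 27 = -26. Stack: [2, -26]
BINARY_OP + → 2 + -26 = -24. Stack: [-24]
STORE_FAST m → m=-24. Stack: []
LOAD_FAST m → push -24. Stack: [-24]
LOAD_CONST → push 5. Stack: [-24, 5]
BINARY_OP | → -24 | 5 = -19. Stack: [-19]
STORE_FAST u → u=-19. Stack: []
LOAD_FAST_LOAD_FAST a,m → push 27,-24. Stack: [27, -24]
COMPARE_OP bool(<) → 27 vs -24 = False. Stack: [False]
POP_JUMP_IF_FALSE → pop False; jump. Stack: []
LOAD_FAST_LOAD_FAST b,m → push 9,-24. Stack: [9, -24]
BINARY_OP // → 9 // -24 = -1. Stack: [-1]
LOAD_CONST → push 4. Stack: [-1, 4]
LOAD_FAST b → push 9. Stack: [-1, 4, 9]
BINARY_OP + → 4 + 9 = 13. Stack: [-1, 13]
BINARY_OP + → -1 + 13 = 12. Stack: [12]
STORE_FAST p → p=12. Stack: []
LOAD_FAST p → push 12. Stack: [12]
RETURN_VALUE → return 12.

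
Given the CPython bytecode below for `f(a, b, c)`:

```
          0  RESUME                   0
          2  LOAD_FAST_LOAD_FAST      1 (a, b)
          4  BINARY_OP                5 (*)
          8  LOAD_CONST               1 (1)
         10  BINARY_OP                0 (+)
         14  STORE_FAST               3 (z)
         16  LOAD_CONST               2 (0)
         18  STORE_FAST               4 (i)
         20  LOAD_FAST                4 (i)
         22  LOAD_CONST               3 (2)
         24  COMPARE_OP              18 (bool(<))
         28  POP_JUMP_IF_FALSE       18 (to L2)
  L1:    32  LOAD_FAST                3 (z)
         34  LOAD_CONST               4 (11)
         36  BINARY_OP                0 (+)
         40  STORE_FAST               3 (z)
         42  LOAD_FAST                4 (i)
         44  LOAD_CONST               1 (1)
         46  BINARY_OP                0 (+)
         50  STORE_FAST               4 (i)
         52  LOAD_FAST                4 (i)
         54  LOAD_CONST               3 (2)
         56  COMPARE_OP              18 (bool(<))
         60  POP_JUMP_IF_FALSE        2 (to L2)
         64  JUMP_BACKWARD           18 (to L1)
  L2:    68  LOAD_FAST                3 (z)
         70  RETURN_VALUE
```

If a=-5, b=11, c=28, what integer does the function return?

LOAD_FAST_LOAD_FAST a,b → push -5,11. Stack: [-5, 11]
BINARY_OP * → -5 * 11 = -55. Stack: [-55]
LOAD_CONST → push 1. Stack: [-55, 1]
BINARY_OP + → -55 + 1 = -54. Stack: [-54]
STORE_FAST z → z=-54. Stack: []
LOAD_CONST → push 0. Stack: [0]
STORE_FAST i → i=0. Stack: []
LOAD_FAST i → push 0. Stack: [0]
LOAD_CONST → push 2. Stack: [0, 2]
COMPARE_OP bool(<) → 0 vs 2 = True. Stack: [True]
POP_JUMP_IF_FALSE → pop True; no jump. Stack: []
LOAD_FAST z → push -54. Stack: [-54]
LOAD_CONST → push 11. Stack: [-54, 11]
BINARY_OP + → -54 + 11 = -43. Stack: [-43]
STORE_FAST z → z=-43. Stack: []
LOAD_FAST i → push 0. Stack: [0]
LOAD_CONST → push 1. Stack: [0, 1]
BINARY_OP + → 0 + 1 = 1. Stack: [1]
STORE_FAST i → i=1. Stack: []
LOAD_FAST i → push 1. Stack: [1]
LOAD_CONST → push 2. Stack: [1, 2]
COMPARE_OP bool(<) → 1 vs 2 = True. Stack: [True]
POP_JUMP_IF_FALSE → pop True; no jump. Stack: []
LOAD_FAST z → push -43. Stack: [-43]
LOAD_CONST → push 11. Stack: [-43, 11]
BINARY_OP + → -43 + 11 = -32. Stack: [-32]
STORE_FAST z → z=-32. Stack: []
LOAD_FAST i → push 1. Stack: [1]
LOAD_CONST → push 1. Stack: [1, 1]
BINARY_OP + → 1 + 1 = 2. Stack: [2]
STORE_FAST i → i=2. Stack: []
LOAD_FAST i → push 2. Stack: [2]
LOAD_CONST → push 2. Stack: [2, 2]
COMPARE_OP bool(<) → 2 vs 2 = False. Stack: [False]
POP_JUMP_IF_FALSE → pop False; jump. Stack: []
LOAD_FAST z → push -32. Stack: [-32]
RETURN_VALUE → return -32.

-32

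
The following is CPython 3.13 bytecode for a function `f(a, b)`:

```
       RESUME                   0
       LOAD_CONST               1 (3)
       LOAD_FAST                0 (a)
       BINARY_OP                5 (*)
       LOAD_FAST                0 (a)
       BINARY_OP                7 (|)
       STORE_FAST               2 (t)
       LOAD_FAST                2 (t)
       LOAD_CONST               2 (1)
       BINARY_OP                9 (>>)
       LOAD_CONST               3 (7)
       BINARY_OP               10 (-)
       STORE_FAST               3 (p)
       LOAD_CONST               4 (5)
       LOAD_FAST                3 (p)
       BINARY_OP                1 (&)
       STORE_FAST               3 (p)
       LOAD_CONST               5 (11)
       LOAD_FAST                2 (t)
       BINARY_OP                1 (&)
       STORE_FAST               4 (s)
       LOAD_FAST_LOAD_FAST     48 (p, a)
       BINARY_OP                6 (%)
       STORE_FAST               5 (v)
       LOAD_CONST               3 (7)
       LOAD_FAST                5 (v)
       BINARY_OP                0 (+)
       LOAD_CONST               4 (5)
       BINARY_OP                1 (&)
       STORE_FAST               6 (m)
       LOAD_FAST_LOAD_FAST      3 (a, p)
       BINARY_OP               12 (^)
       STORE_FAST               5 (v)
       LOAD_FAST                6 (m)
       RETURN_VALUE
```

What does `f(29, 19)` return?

LOAD_CONST → push 3. Stack: [3]
LOAD_FAST a → push 29. Stack: [3, 29]
BINARY_OP * → 3 * 29 = 87. Stack: [87]
LOAD_FAST a → push 29. Stack: [87, 29]
BINARY_OP | → 87 | 29 = 95. Stack: [95]
STORE_FAST t → t=95. Stack: []
LOAD_FAST t → push 95. Stack: [95]
LOAD_CONST → push 1. Stack: [95, 1]
BINARY_OP >> → 95 >> 1 = 47. Stack: [47]
LOAD_CONST → push 7. Stack: [47, 7]
BINARY_OP - → 47 - 7 = 40. Stack: [40]
STORE_FAST p → p=40. Stack: []
LOAD_CONST → push 5. Stack: [5]
LOAD_FAST p → push 40. Stack: [5, 40]
BINARY_OP & → 5 & 40 = 0. Stack: [0]
STORE_FAST p → p=0. Stack: []
LOAD_CONST → push 11. Stack: [11]
LOAD_FAST t → push 95. Stack: [11, 95]
BINARY_OP & → 11 & 95 = 11. Stack: [11]
STORE_FAST s → s=11. Stack: []
LOAD_FAST_LOAD_FAST p,a → push 0,29. Stack: [0, 29]
BINARY_OP % → 0 % 29 = 0. Stack: [0]
STORE_FAST v → v=0. Stack: []
LOAD_CONST → push 7. Stack: [7]
LOAD_FAST v → push 0. Stack: [7, 0]
BINARY_OP + → 7 + 0 = 7. Stack: [7]
LOAD_CONST → push 5. Stack: [7, 5]
BINARY_OP & → 7 & 5 = 5. Stack: [5]
STORE_FAST m → m=5. Stack: []
LOAD_FAST_LOAD_FAST a,p → push 29,0. Stack: [29, 0]
BINARY_OP ^ → 29 ^ 0 = 29. Stack: [29]
STORE_FAST v → v=29. Stack: []
LOAD_FAST m → push 5. Stack: [5]
RETURN_VALUE → return 5.

5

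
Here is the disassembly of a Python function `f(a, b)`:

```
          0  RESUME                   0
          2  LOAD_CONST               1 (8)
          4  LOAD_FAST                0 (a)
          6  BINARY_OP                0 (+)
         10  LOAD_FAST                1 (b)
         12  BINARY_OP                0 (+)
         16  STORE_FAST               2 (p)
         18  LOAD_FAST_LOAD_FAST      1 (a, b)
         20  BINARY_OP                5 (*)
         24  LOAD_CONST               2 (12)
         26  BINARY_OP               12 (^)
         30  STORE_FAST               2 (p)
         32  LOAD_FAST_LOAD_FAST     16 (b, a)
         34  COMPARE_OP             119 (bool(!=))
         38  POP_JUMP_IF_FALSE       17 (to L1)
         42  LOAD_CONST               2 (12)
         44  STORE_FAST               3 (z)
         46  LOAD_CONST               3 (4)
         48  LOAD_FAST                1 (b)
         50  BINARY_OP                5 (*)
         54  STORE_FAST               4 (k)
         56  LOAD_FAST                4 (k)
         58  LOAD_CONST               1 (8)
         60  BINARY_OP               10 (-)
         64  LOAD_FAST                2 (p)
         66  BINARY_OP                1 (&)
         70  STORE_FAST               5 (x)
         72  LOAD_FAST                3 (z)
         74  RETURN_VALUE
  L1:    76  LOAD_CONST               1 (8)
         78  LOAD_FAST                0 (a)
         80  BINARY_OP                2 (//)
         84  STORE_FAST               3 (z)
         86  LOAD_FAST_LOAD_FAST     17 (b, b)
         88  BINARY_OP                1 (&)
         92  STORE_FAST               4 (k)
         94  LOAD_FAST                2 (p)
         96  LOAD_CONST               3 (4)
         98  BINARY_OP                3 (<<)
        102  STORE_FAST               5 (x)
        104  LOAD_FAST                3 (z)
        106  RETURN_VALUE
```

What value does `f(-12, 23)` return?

LOAD_CONST → push 8. Stack: [8]
LOAD_FAST a → push -12. Stack: [8, -12]
BINARY_OP + → 8 + -12 = -4. Stack: [-4]
LOAD_FAST b → push 23. Stack: [-4, 23]
BINARY_OP + → -4 + 23 = 19. Stack: [19]
STORE_FAST p → p=19. Stack: []
LOAD_FAST_LOAD_FAST a,b → push -12,23. Stack: [-12, 23]
BINARY_OP * → -12 * 23 = -276. Stack: [-276]
LOAD_CONST → push 12. Stack: [-276, 12]
BINARY_OP ^ → -276 ^ 12 = -288. Stack: [-288]
STORE_FAST p → p=-288. Stack: []
LOAD_FAST_LOAD_FAST b,a → push 23,-12. Stack: [23, -12]
COMPARE_OP bool(!=) → 23 vs -12 = True. Stack: [True]
POP_JUMP_IF_FALSE → pop True; no jump. Stack: []
LOAD_CONST → push 12. Stack: [12]
STORE_FAST z → z=12. Stack: []
LOAD_CONST → push 4. Stack: [4]
LOAD_FAST b → push 23. Stack: [4, 23]
BINARY_OP * → 4 * 23 = 92. Stack: [92]
STORE_FAST k → k=92. Stack: []
LOAD_FAST k → push 92. Stack: [92]
LOAD_CONST → push 8. Stack: [92, 8]
BINARY_OP - → 92 - 8 = 84. Stack: [84]
LOAD_FAST p → push -288. Stack: [84, -288]
BINARY_OP & → 84 & -288 = 64. Stack: [64]
STORE_FAST x → x=64. Stack: []
LOAD_FAST z → push 12. Stack: [12]
RETURN_VALUE → return 12.

12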